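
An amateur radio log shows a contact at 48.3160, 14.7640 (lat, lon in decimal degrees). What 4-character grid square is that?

JN78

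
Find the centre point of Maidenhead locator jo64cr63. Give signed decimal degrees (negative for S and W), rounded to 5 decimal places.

54.72292, 12.22083

Field J=9, O=14: +9·20° lon, +14·10° lat → SW at lon 0°, lat 50°.
Square 6, 4: +6·2° lon, +4·1° lat → SW at lon 12°, lat 54°.
Subsquare c=2, r=17: +2·0.0833333° lon, +17·0.0416667° lat → SW at lon 12.1667°, lat 54.7083°.
Extended square 6, 3: +6·0.00833333° lon, +3·0.00416667° lat → SW at lon 12.2167°, lat 54.7208°.
Cell spans 0.00833333° lon × 0.00416667° lat. Centre is SW corner plus half of each.
latitude 54.72292, longitude 12.22083.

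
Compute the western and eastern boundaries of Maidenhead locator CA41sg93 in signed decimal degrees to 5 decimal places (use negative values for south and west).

-130.42500, -130.41667

Field C=2, A=0: +2·20° lon, +0·10° lat → SW at lon -140°, lat -90°.
Square 4, 1: +4·2° lon, +1·1° lat → SW at lon -132°, lat -89°.
Subsquare s=18, g=6: +18·0.0833333° lon, +6·0.0416667° lat → SW at lon -130.5°, lat -88.75°.
Extended square 9, 3: +9·0.00833333° lon, +3·0.00416667° lat → SW at lon -130.425°, lat -88.7375°.
Cell spans 0.00833333° lon × 0.00416667° lat.
west -130.42500, east -130.41667.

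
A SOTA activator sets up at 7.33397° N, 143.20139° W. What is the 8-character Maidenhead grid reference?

Offset from 180°W / 90°S: lon 36.79861°, lat 97.33397°.
Field (20°×10°, letters A–R): lon ⌊36.79861/20⌋ = 1 → B; lat ⌊97.33397/10⌋ = 9 → J.
Square (2°×1°, digits 0–9): lon ⌊16.79861/2⌋ = 8; lat ⌊7.33397/1⌋ = 7.
Subsquare (5′×2.5′, letters a–x): lon ⌊0.79861/0.0833333⌋ = 9 → j; lat ⌊0.33397/0.0416667⌋ = 8 → i.
Extended square (30″×15″, digits 0–9): lon ⌊0.04861/0.00833333⌋ = 5; lat ⌊0.00064/0.00416667⌋ = 0.

BJ87ji50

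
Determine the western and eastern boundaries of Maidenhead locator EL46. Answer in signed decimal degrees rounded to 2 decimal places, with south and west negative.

Field E=4, L=11: +4·20° lon, +11·10° lat → SW at lon -100°, lat 20°.
Square 4, 6: +4·2° lon, +6·1° lat → SW at lon -92°, lat 26°.
Cell spans 2° lon × 1° lat.
west -92.00, east -90.00.

-92.00, -90.00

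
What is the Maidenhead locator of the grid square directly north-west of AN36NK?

AN36ml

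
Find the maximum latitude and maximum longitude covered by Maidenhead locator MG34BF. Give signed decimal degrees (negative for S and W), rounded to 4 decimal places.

-25.7500, 66.1667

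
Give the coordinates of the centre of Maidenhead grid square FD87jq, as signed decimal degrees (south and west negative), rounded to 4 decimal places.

Field F=5, D=3: +5·20° lon, +3·10° lat → SW at lon -80°, lat -60°.
Square 8, 7: +8·2° lon, +7·1° lat → SW at lon -64°, lat -53°.
Subsquare j=9, q=16: +9·0.0833333° lon, +16·0.0416667° lat → SW at lon -63.25°, lat -52.3333°.
Cell spans 0.0833333° lon × 0.0416667° lat. Centre is SW corner plus half of each.
latitude -52.3125, longitude -63.2083.

-52.3125, -63.2083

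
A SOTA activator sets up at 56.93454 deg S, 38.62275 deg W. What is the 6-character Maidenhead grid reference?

HD03qb

Offset from 180°W / 90°S: lon 141.3773°, lat 33.0655°.
Field (20°×10°, letters A–R): 141.3773/20 → 7 → H, 33.0655/10 → 3 → D; chars HD.
Square (2°×1°, digits 0–9): 1.3773/2 → 0, 3.0655/1 → 3; chars 03.
Subsquare (5′×2.5′, letters a–x): 1.3773/0.0833333 → 16 → q, 0.0655/0.0416667 → 1 → b; chars qb.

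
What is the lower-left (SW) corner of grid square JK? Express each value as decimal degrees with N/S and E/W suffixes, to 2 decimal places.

10.00° N, 0.00° E

Field J=9, K=10: +9·20° lon, +10·10° lat → SW at lon 0°, lat 10°.
latitude 10.00° N, longitude 0.00° E.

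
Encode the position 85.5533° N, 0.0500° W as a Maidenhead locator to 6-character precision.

IR95xn

Shift to the Maidenhead origin (180°W, 90°S): lon 179.9500, lat 175.5533.
Field: 179.9500/20 → 8 → I, 175.5533/10 → 17 → R; chars IR.
Square: 19.9500/2 → 9, 5.5533/1 → 5; chars 95.
Subsquare: 1.9500/0.0833333 → 23 → x, 0.5533/0.0416667 → 13 → n; chars xn.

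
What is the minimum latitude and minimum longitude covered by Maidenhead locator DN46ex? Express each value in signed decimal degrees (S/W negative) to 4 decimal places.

46.9583, -111.6667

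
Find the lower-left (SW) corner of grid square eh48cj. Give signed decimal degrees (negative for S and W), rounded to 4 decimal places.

-11.6250, -91.8333

Field E=4, H=7: +4·20° lon, +7·10° lat → SW at lon -100°, lat -20°.
Square 4, 8: +4·2° lon, +8·1° lat → SW at lon -92°, lat -12°.
Subsquare c=2, j=9: +2·0.0833333° lon, +9·0.0416667° lat → SW at lon -91.8333°, lat -11.625°.
latitude -11.6250, longitude -91.8333.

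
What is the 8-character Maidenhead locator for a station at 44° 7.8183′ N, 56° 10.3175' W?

Add 180° to longitude and 90° to latitude: 123.82804, 134.13030.
Field: lon ⌊123.82804/20⌋ = 6 → G; lat ⌊134.13030/10⌋ = 13 → N.
Square: lon ⌊3.82804/2⌋ = 1; lat ⌊4.13030/1⌋ = 4.
Subsquare: lon ⌊1.82804/0.0833333⌋ = 21 → v; lat ⌊0.13030/0.0416667⌋ = 3 → d.
Extended square: lon ⌊0.07804/0.00833333⌋ = 9; lat ⌊0.00530/0.00416667⌋ = 1.

GN14vd91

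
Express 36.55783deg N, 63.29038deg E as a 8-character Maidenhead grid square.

Add 180° to longitude and 90° to latitude: 243.29038, 126.55783.
Field: 243.29038/20 → 12 → M, 126.55783/10 → 12 → M; chars MM.
Square: 3.29038/2 → 1, 6.55783/1 → 6; chars 16.
Subsquare: 1.29038/0.0833333 → 15 → p, 0.55783/0.0416667 → 13 → n; chars pn.
Extended square: 0.04038/0.00833333 → 4, 0.01616/0.00416667 → 3; chars 43.

MM16pn43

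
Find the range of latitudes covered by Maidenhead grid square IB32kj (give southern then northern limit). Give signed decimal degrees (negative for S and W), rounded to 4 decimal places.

-77.6250, -77.5833

Field I=8, B=1: +8·20° lon, +1·10° lat → SW at lon -20°, lat -80°.
Square 3, 2: +3·2° lon, +2·1° lat → SW at lon -14°, lat -78°.
Subsquare k=10, j=9: +10·0.0833333° lon, +9·0.0416667° lat → SW at lon -13.1667°, lat -77.625°.
Cell spans 0.0833333° lon × 0.0416667° lat.
south -77.6250, north -77.5833.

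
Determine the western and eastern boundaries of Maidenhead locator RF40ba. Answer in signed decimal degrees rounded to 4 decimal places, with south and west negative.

Field R=17, F=5: +17·20° lon, +5·10° lat → SW at lon 160°, lat -40°.
Square 4, 0: +4·2° lon, +0·1° lat → SW at lon 168°, lat -40°.
Subsquare b=1, a=0: +1·0.0833333° lon, +0·0.0416667° lat → SW at lon 168.083°, lat -40°.
Cell spans 0.0833333° lon × 0.0416667° lat.
west 168.0833, east 168.1667.

168.0833, 168.1667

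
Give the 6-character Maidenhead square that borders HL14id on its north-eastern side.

Longitude subsquare i = 8; +1 → 9 = j.
Latitude subsquare d = 3; +1 → 4 = e.

HL14je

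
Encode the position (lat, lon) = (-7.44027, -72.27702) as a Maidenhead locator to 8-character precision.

FI32un64

Offset from 180°W / 90°S: lon 107.72298°, lat 82.55973°.
Field: 107.72298/20 → 5 → F, 82.55973/10 → 8 → I; chars FI.
Square: 7.72298/2 → 3, 2.55973/1 → 2; chars 32.
Subsquare: 1.72298/0.0833333 → 20 → u, 0.55973/0.0416667 → 13 → n; chars un.
Extended square: 0.05631/0.00833333 → 6, 0.01806/0.00416667 → 4; chars 64.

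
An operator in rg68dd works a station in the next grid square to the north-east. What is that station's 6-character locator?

Longitude subsquare d = 3; +1 → 4 = e.
Latitude subsquare d = 3; +1 → 4 = e.

RG68ee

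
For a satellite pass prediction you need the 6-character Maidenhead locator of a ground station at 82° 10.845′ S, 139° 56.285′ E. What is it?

PA97xt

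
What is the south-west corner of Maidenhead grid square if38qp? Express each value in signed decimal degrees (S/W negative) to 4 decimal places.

Field I=8, F=5: +8·20° lon, +5·10° lat → SW at lon -20°, lat -40°.
Square 3, 8: +3·2° lon, +8·1° lat → SW at lon -14°, lat -32°.
Subsquare q=16, p=15: +16·0.0833333° lon, +15·0.0416667° lat → SW at lon -12.6667°, lat -31.375°.
latitude -31.3750, longitude -12.6667.

-31.3750, -12.6667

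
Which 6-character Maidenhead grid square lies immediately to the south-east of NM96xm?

Longitude subsquare x = 23; +1 → 24, wraps to 0 = a, carry into square.
Longitude square 9; +1 → 10, wraps to 0, carry into field.
Longitude field N = 13; +1 → 14 = O.
Latitude subsquare m = 12; −1 → 11 = l.

OM06al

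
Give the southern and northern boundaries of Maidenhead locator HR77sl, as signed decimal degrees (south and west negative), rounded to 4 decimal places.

87.4583, 87.5000

Field H=7, R=17: +7·20° lon, +17·10° lat → SW at lon -40°, lat 80°.
Square 7, 7: +7·2° lon, +7·1° lat → SW at lon -26°, lat 87°.
Subsquare s=18, l=11: +18·0.0833333° lon, +11·0.0416667° lat → SW at lon -24.5°, lat 87.4583°.
Cell spans 0.0833333° lon × 0.0416667° lat.
south 87.4583, north 87.5000.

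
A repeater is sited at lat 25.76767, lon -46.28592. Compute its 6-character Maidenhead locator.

GL65us

Shift to the Maidenhead origin (180°W, 90°S): lon 133.7141, lat 115.7677.
Field: 133.7141/20 → 6 → G, 115.7677/10 → 11 → L; chars GL.
Square: 13.7141/2 → 6, 5.7677/1 → 5; chars 65.
Subsquare: 1.7141/0.0833333 → 20 → u, 0.7677/0.0416667 → 18 → s; chars us.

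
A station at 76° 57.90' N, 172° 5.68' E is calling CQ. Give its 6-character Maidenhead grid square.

RQ66bx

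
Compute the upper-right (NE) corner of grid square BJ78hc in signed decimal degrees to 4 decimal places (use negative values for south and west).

8.1250, -145.3333

Field B=1, J=9: +1·20° lon, +9·10° lat → SW at lon -160°, lat 0°.
Square 7, 8: +7·2° lon, +8·1° lat → SW at lon -146°, lat 8°.
Subsquare h=7, c=2: +7·0.0833333° lon, +2·0.0416667° lat → SW at lon -145.417°, lat 8.08333°.
Cell spans 0.0833333° lon × 0.0416667° lat. NE corner is SW corner plus one full cell.
latitude 8.1250, longitude -145.3333.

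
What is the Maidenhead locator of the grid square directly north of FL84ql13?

Latitude extended square 3; +1 → 4.
The longitude characters are unchanged.

FL84ql14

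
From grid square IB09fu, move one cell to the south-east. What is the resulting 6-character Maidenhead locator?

IB09gt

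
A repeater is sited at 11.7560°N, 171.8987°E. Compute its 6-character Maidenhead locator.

Offset from 180°W / 90°S: lon 351.8987°, lat 101.7560°.
Field: 351.8987/20 → 17 → R, 101.7560/10 → 10 → K; chars RK.
Square: 11.8987/2 → 5, 1.7560/1 → 1; chars 51.
Subsquare: 1.8987/0.0833333 → 22 → w, 0.7560/0.0416667 → 18 → s; chars ws.

RK51ws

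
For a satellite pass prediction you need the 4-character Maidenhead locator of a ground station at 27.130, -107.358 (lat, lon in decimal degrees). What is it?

DL67

Add 180° to longitude and 90° to latitude: 72.64, 117.13.
Field: lon ⌊72.64/20⌋ = 3 → D; lat ⌊117.13/10⌋ = 11 → L.
Square: lon ⌊12.64/2⌋ = 6; lat ⌊7.13/1⌋ = 7.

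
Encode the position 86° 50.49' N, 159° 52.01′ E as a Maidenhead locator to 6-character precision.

QR96wu

Shift to the Maidenhead origin (180°W, 90°S): lon 339.8668, lat 176.8415.
Field: 339.8668/20 → 16 → Q, 176.8415/10 → 17 → R; chars QR.
Square: 19.8668/2 → 9, 6.8415/1 → 6; chars 96.
Subsquare: 1.8668/0.0833333 → 22 → w, 0.8415/0.0416667 → 20 → u; chars wu.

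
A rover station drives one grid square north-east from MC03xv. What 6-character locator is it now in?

Longitude subsquare x = 23; +1 → 24, wraps to 0 = a, carry into square.
Longitude square 0; +1 → 1.
Latitude subsquare v = 21; +1 → 22 = w.

MC13aw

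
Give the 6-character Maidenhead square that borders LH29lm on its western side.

LH29km

Longitude subsquare l = 11; −1 → 10 = k.
The latitude characters are unchanged.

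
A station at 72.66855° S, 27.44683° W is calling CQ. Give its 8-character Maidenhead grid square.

HB67gh69

Shift to the Maidenhead origin (180°W, 90°S): lon 152.55317, lat 17.33145.
Field: 152.55317/20 → 7 → H, 17.33145/10 → 1 → B; chars HB.
Square: 12.55317/2 → 6, 7.33145/1 → 7; chars 67.
Subsquare: 0.55317/0.0833333 → 6 → g, 0.33145/0.0416667 → 7 → h; chars gh.
Extended square: 0.05317/0.00833333 → 6, 0.03978/0.00416667 → 9; chars 69.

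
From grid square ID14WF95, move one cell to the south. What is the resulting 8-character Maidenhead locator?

ID14wf94

Latitude extended square 5; −1 → 4.
The longitude characters are unchanged.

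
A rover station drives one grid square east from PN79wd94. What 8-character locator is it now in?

Longitude extended square 9; +1 → 10, wraps to 0, carry into subsquare.
Longitude subsquare w = 22; +1 → 23 = x.
The latitude characters are unchanged.

PN79xd04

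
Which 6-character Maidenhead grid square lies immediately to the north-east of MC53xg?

MC63ah

Longitude subsquare x = 23; +1 → 24, wraps to 0 = a, carry into square.
Longitude square 5; +1 → 6.
Latitude subsquare g = 6; +1 → 7 = h.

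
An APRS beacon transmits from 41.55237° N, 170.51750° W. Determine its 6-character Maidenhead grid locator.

AN41rn

Shift to the Maidenhead origin (180°W, 90°S): lon 9.4825, lat 131.5524.
Field: lon ⌊9.4825/20⌋ = 0 → A; lat ⌊131.5524/10⌋ = 13 → N.
Square: lon ⌊9.4825/2⌋ = 4; lat ⌊1.5524/1⌋ = 1.
Subsquare: lon ⌊1.4825/0.0833333⌋ = 17 → r; lat ⌊0.5524/0.0416667⌋ = 13 → n.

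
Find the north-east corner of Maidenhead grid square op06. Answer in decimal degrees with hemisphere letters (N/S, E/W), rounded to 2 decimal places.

67.00° N, 102.00° E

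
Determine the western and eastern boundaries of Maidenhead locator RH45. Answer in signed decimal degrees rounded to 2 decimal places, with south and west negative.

168.00, 170.00

Field R=17, H=7: +17·20° lon, +7·10° lat → SW at lon 160°, lat -20°.
Square 4, 5: +4·2° lon, +5·1° lat → SW at lon 168°, lat -15°.
Cell spans 2° lon × 1° lat.
west 168.00, east 170.00.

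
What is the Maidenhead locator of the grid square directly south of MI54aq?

Latitude subsquare q = 16; −1 → 15 = p.
The longitude characters are unchanged.

MI54ap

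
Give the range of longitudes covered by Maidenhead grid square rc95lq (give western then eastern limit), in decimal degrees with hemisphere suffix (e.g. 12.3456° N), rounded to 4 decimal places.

Field R=17, C=2: +17·20° lon, +2·10° lat → SW at lon 160°, lat -70°.
Square 9, 5: +9·2° lon, +5·1° lat → SW at lon 178°, lat -65°.
Subsquare l=11, q=16: +11·0.0833333° lon, +16·0.0416667° lat → SW at lon 178.917°, lat -64.3333°.
Cell spans 0.0833333° lon × 0.0416667° lat.
west 178.9167° E, east 179.0000° E.

178.9167° E, 179.0000° E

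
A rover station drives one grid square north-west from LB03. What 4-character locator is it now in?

KB94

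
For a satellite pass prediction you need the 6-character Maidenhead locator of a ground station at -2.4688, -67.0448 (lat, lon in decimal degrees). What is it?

FI67lm

Shift to the Maidenhead origin (180°W, 90°S): lon 112.9552, lat 87.5312.
Field: lon ⌊112.9552/20⌋ = 5 → F; lat ⌊87.5312/10⌋ = 8 → I.
Square: lon ⌊12.9552/2⌋ = 6; lat ⌊7.5312/1⌋ = 7.
Subsquare: lon ⌊0.9552/0.0833333⌋ = 11 → l; lat ⌊0.5312/0.0416667⌋ = 12 → m.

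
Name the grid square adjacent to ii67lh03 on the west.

II67kh93

Longitude extended square 0; −1 → -1, wraps to 9, carry into subsquare.
Longitude subsquare l = 11; −1 → 10 = k.
The latitude characters are unchanged.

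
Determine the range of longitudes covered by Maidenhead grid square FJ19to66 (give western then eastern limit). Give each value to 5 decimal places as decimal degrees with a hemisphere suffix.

76.36667° W, 76.35833° W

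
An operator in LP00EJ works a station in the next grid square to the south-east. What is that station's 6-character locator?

LP00fi

Longitude subsquare e = 4; +1 → 5 = f.
Latitude subsquare j = 9; −1 → 8 = i.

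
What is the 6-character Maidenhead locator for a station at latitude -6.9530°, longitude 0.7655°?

Offset from 180°W / 90°S: lon 180.7655°, lat 83.0470°.
Field: lon ⌊180.7655/20⌋ = 9 → J; lat ⌊83.0470/10⌋ = 8 → I.
Square: lon ⌊0.7655/2⌋ = 0; lat ⌊3.0470/1⌋ = 3.
Subsquare: lon ⌊0.7655/0.0833333⌋ = 9 → j; lat ⌊0.0470/0.0416667⌋ = 1 → b.

JI03jb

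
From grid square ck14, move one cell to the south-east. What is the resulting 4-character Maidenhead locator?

Longitude square 1; +1 → 2.
Latitude square 4; −1 → 3.

CK23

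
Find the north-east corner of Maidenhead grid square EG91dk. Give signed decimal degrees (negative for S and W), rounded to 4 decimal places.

-28.5417, -81.6667

Field E=4, G=6: +4·20° lon, +6·10° lat → SW at lon -100°, lat -30°.
Square 9, 1: +9·2° lon, +1·1° lat → SW at lon -82°, lat -29°.
Subsquare d=3, k=10: +3·0.0833333° lon, +10·0.0416667° lat → SW at lon -81.75°, lat -28.5833°.
Cell spans 0.0833333° lon × 0.0416667° lat. NE corner is SW corner plus one full cell.
latitude -28.5417, longitude -81.6667.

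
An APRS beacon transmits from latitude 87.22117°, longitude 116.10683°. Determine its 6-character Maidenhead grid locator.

OR87bf

Shift to the Maidenhead origin (180°W, 90°S): lon 296.1068, lat 177.2212.
Field: lon ⌊296.1068/20⌋ = 14 → O; lat ⌊177.2212/10⌋ = 17 → R.
Square: lon ⌊16.1068/2⌋ = 8; lat ⌊7.2212/1⌋ = 7.
Subsquare: lon ⌊0.1068/0.0833333⌋ = 1 → b; lat ⌊0.2212/0.0416667⌋ = 5 → f.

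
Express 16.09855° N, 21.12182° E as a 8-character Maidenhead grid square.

Add 180° to longitude and 90° to latitude: 201.12182, 106.09855.
Field: 201.12182/20 → 10 → K, 106.09855/10 → 10 → K; chars KK.
Square: 1.12182/2 → 0, 6.09855/1 → 6; chars 06.
Subsquare: 1.12182/0.0833333 → 13 → n, 0.09855/0.0416667 → 2 → c; chars nc.
Extended square: 0.03849/0.00833333 → 4, 0.01522/0.00416667 → 3; chars 43.

KK06nc43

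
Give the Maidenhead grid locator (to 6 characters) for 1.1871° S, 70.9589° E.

MI58lt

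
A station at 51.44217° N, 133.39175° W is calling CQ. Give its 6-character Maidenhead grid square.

CO31hk

Offset from 180°W / 90°S: lon 46.6082°, lat 141.4422°.
Field: lon ⌊46.6082/20⌋ = 2 → C; lat ⌊141.4422/10⌋ = 14 → O.
Square: lon ⌊6.6082/2⌋ = 3; lat ⌊1.4422/1⌋ = 1.
Subsquare: lon ⌊0.6082/0.0833333⌋ = 7 → h; lat ⌊0.4422/0.0416667⌋ = 10 → k.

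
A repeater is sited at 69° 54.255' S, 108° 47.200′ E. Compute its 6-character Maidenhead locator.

OC40jc

Add 180° to longitude and 90° to latitude: 288.7867, 20.0957.
Field: lon ⌊288.7867/20⌋ = 14 → O; lat ⌊20.0957/10⌋ = 2 → C.
Square: lon ⌊8.7867/2⌋ = 4; lat ⌊0.0957/1⌋ = 0.
Subsquare: lon ⌊0.7867/0.0833333⌋ = 9 → j; lat ⌊0.0957/0.0416667⌋ = 2 → c.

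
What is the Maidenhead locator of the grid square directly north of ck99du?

CK99dv

Latitude subsquare u = 20; +1 → 21 = v.
The longitude characters are unchanged.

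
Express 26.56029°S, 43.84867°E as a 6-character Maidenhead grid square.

Add 180° to longitude and 90° to latitude: 223.8487, 63.4397.
Field (20°×10°, letters A–R): lon ⌊223.8487/20⌋ = 11 → L; lat ⌊63.4397/10⌋ = 6 → G.
Square (2°×1°, digits 0–9): lon ⌊3.8487/2⌋ = 1; lat ⌊3.4397/1⌋ = 3.
Subsquare (5′×2.5′, letters a–x): lon ⌊1.8487/0.0833333⌋ = 22 → w; lat ⌊0.4397/0.0416667⌋ = 10 → k.

LG13wk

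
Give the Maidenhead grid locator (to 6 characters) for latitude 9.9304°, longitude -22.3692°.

Offset from 180°W / 90°S: lon 157.6308°, lat 99.9304°.
Field (20°×10°, letters A–R): lon ⌊157.6308/20⌋ = 7 → H; lat ⌊99.9304/10⌋ = 9 → J.
Square (2°×1°, digits 0–9): lon ⌊17.6308/2⌋ = 8; lat ⌊9.9304/1⌋ = 9.
Subsquare (5′×2.5′, letters a–x): lon ⌊1.6308/0.0833333⌋ = 19 → t; lat ⌊0.9304/0.0416667⌋ = 22 → w.

HJ89tw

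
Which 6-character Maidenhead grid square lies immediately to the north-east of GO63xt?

Longitude subsquare x = 23; +1 → 24, wraps to 0 = a, carry into square.
Longitude square 6; +1 → 7.
Latitude subsquare t = 19; +1 → 20 = u.

GO73au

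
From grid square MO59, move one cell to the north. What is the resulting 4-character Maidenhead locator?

Latitude square 9; +1 → 10, wraps to 0, carry into field.
Latitude field O = 14; +1 → 15 = P.
The longitude characters are unchanged.

MP50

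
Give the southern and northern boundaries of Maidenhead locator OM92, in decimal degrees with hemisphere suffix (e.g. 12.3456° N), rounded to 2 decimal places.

32.00° N, 33.00° N

Field O=14, M=12: +14·20° lon, +12·10° lat → SW at lon 100°, lat 30°.
Square 9, 2: +9·2° lon, +2·1° lat → SW at lon 118°, lat 32°.
Cell spans 2° lon × 1° lat.
south 32.00° N, north 33.00° N.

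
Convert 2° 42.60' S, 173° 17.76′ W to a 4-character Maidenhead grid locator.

AI37

Shift to the Maidenhead origin (180°W, 90°S): lon 6.70, lat 87.29.
Field: lon ⌊6.70/20⌋ = 0 → A; lat ⌊87.29/10⌋ = 8 → I.
Square: lon ⌊6.70/2⌋ = 3; lat ⌊7.29/1⌋ = 7.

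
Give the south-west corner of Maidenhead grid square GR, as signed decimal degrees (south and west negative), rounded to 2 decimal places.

Field G=6, R=17: +6·20° lon, +17·10° lat → SW at lon -60°, lat 80°.
latitude 80.00, longitude -60.00.

80.00, -60.00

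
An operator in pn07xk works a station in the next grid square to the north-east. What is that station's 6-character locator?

PN17al

Longitude subsquare x = 23; +1 → 24, wraps to 0 = a, carry into square.
Longitude square 0; +1 → 1.
Latitude subsquare k = 10; +1 → 11 = l.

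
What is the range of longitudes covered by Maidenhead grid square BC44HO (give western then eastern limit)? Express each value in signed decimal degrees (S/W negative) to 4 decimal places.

-151.4167, -151.3333

Field B=1, C=2: +1·20° lon, +2·10° lat → SW at lon -160°, lat -70°.
Square 4, 4: +4·2° lon, +4·1° lat → SW at lon -152°, lat -66°.
Subsquare h=7, o=14: +7·0.0833333° lon, +14·0.0416667° lat → SW at lon -151.417°, lat -65.4167°.
Cell spans 0.0833333° lon × 0.0416667° lat.
west -151.4167, east -151.3333.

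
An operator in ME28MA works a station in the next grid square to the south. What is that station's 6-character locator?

ME27mx

Latitude subsquare a = 0; −1 → -1, wraps to 23 = x, carry into square.
Latitude square 8; −1 → 7.
The longitude characters are unchanged.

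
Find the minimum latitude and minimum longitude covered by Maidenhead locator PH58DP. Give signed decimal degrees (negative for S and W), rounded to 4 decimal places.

Field P=15, H=7: +15·20° lon, +7·10° lat → SW at lon 120°, lat -20°.
Square 5, 8: +5·2° lon, +8·1° lat → SW at lon 130°, lat -12°.
Subsquare d=3, p=15: +3·0.0833333° lon, +15·0.0416667° lat → SW at lon 130.25°, lat -11.375°.
latitude -11.3750, longitude 130.2500.

-11.3750, 130.2500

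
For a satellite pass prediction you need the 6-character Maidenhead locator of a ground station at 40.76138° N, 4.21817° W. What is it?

IN70vs

Offset from 180°W / 90°S: lon 175.7818°, lat 130.7614°.
Field (20°×10°, letters A–R): 175.7818/20 → 8 → I, 130.7614/10 → 13 → N; chars IN.
Square (2°×1°, digits 0–9): 15.7818/2 → 7, 0.7614/1 → 0; chars 70.
Subsquare (5′×2.5′, letters a–x): 1.7818/0.0833333 → 21 → v, 0.7614/0.0416667 → 18 → s; chars vs.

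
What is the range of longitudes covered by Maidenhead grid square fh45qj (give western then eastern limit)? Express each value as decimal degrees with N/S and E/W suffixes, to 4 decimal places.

Field F=5, H=7: +5·20° lon, +7·10° lat → SW at lon -80°, lat -20°.
Square 4, 5: +4·2° lon, +5·1° lat → SW at lon -72°, lat -15°.
Subsquare q=16, j=9: +16·0.0833333° lon, +9·0.0416667° lat → SW at lon -70.6667°, lat -14.625°.
Cell spans 0.0833333° lon × 0.0416667° lat.
west 70.6667° W, east 70.5833° W.

70.6667° W, 70.5833° W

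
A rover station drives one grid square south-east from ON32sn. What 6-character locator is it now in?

Longitude subsquare s = 18; +1 → 19 = t.
Latitude subsquare n = 13; −1 → 12 = m.

ON32tm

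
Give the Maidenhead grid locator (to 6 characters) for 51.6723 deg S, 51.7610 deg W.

Add 180° to longitude and 90° to latitude: 128.2390, 38.3277.
Field: 128.2390/20 → 6 → G, 38.3277/10 → 3 → D; chars GD.
Square: 8.2390/2 → 4, 8.3277/1 → 8; chars 48.
Subsquare: 0.2390/0.0833333 → 2 → c, 0.3277/0.0416667 → 7 → h; chars ch.

GD48ch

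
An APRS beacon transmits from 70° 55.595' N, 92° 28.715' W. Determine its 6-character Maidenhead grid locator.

Add 180° to longitude and 90° to latitude: 87.5214, 160.9266.
Field: 87.5214/20 → 4 → E, 160.9266/10 → 16 → Q; chars EQ.
Square: 7.5214/2 → 3, 0.9266/1 → 0; chars 30.
Subsquare: 1.5214/0.0833333 → 18 → s, 0.9266/0.0416667 → 22 → w; chars sw.

EQ30sw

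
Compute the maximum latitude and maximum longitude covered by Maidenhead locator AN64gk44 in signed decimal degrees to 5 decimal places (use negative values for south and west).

44.43750, -167.45833

Field A=0, N=13: +0·20° lon, +13·10° lat → SW at lon -180°, lat 40°.
Square 6, 4: +6·2° lon, +4·1° lat → SW at lon -168°, lat 44°.
Subsquare g=6, k=10: +6·0.0833333° lon, +10·0.0416667° lat → SW at lon -167.5°, lat 44.4167°.
Extended square 4, 4: +4·0.00833333° lon, +4·0.00416667° lat → SW at lon -167.467°, lat 44.4333°.
Cell spans 0.00833333° lon × 0.00416667° lat. NE corner is SW corner plus one full cell.
latitude 44.43750, longitude -167.45833.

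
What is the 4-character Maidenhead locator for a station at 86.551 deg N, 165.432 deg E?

RR26

Add 180° to longitude and 90° to latitude: 345.43, 176.55.
Field: 345.43/20 → 17 → R, 176.55/10 → 17 → R; chars RR.
Square: 5.43/2 → 2, 6.55/1 → 6; chars 26.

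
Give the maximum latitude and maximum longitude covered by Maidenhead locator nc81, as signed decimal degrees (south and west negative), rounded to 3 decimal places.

-68.000, 98.000

Field N=13, C=2: +13·20° lon, +2·10° lat → SW at lon 80°, lat -70°.
Square 8, 1: +8·2° lon, +1·1° lat → SW at lon 96°, lat -69°.
Cell spans 2° lon × 1° lat. NE corner is SW corner plus one full cell.
latitude -68.000, longitude 98.000.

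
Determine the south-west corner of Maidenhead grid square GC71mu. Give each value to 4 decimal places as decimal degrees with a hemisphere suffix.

68.1667° S, 45.0000° W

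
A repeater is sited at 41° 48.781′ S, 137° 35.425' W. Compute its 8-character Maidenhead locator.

CE18ee94

Offset from 180°W / 90°S: lon 42.40958°, lat 48.18698°.
Field: lon ⌊42.40958/20⌋ = 2 → C; lat ⌊48.18698/10⌋ = 4 → E.
Square: lon ⌊2.40958/2⌋ = 1; lat ⌊8.18698/1⌋ = 8.
Subsquare: lon ⌊0.40958/0.0833333⌋ = 4 → e; lat ⌊0.18698/0.0416667⌋ = 4 → e.
Extended square: lon ⌊0.07625/0.00833333⌋ = 9; lat ⌊0.02032/0.00416667⌋ = 4.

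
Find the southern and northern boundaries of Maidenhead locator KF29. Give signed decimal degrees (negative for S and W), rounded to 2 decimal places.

-31.00, -30.00

Field K=10, F=5: +10·20° lon, +5·10° lat → SW at lon 20°, lat -40°.
Square 2, 9: +2·2° lon, +9·1° lat → SW at lon 24°, lat -31°.
Cell spans 2° lon × 1° lat.
south -31.00, north -30.00.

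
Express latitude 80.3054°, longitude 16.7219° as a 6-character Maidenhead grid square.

Offset from 180°W / 90°S: lon 196.7219°, lat 170.3054°.
Field: lon ⌊196.7219/20⌋ = 9 → J; lat ⌊170.3054/10⌋ = 17 → R.
Square: lon ⌊16.7219/2⌋ = 8; lat ⌊0.3054/1⌋ = 0.
Subsquare: lon ⌊0.7219/0.0833333⌋ = 8 → i; lat ⌊0.3054/0.0416667⌋ = 7 → h.

JR80ih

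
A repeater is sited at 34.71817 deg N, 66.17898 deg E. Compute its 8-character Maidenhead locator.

MM34cr12

Offset from 180°W / 90°S: lon 246.17898°, lat 124.71817°.
Field (20°×10°, letters A–R): 246.17898/20 → 12 → M, 124.71817/10 → 12 → M; chars MM.
Square (2°×1°, digits 0–9): 6.17898/2 → 3, 4.71817/1 → 4; chars 34.
Subsquare (5′×2.5′, letters a–x): 0.17898/0.0833333 → 2 → c, 0.71817/0.0416667 → 17 → r; chars cr.
Extended square (30″×15″, digits 0–9): 0.01231/0.00833333 → 1, 0.00984/0.00416667 → 2; chars 12.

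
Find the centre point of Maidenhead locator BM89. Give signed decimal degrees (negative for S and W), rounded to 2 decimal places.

39.50, -143.00

Field B=1, M=12: +1·20° lon, +12·10° lat → SW at lon -160°, lat 30°.
Square 8, 9: +8·2° lon, +9·1° lat → SW at lon -144°, lat 39°.
Cell spans 2° lon × 1° lat. Centre is SW corner plus half of each.
latitude 39.50, longitude -143.00.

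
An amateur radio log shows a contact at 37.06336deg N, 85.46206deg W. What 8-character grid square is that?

Offset from 180°W / 90°S: lon 94.53794°, lat 127.06336°.
Field: lon ⌊94.53794/20⌋ = 4 → E; lat ⌊127.06336/10⌋ = 12 → M.
Square: lon ⌊14.53794/2⌋ = 7; lat ⌊7.06336/1⌋ = 7.
Subsquare: lon ⌊0.53794/0.0833333⌋ = 6 → g; lat ⌊0.06336/0.0416667⌋ = 1 → b.
Extended square: lon ⌊0.03794/0.00833333⌋ = 4; lat ⌊0.02169/0.00416667⌋ = 5.

EM77gb45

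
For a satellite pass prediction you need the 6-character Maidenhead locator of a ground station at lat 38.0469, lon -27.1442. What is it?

HM68kb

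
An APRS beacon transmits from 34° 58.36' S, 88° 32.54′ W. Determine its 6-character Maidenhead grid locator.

Add 180° to longitude and 90° to latitude: 91.4577, 55.0273.
Field (20°×10°, letters A–R): 91.4577/20 → 4 → E, 55.0273/10 → 5 → F; chars EF.
Square (2°×1°, digits 0–9): 11.4577/2 → 5, 5.0273/1 → 5; chars 55.
Subsquare (5′×2.5′, letters a–x): 1.4577/0.0833333 → 17 → r, 0.0273/0.0416667 → 0 → a; chars ra.

EF55ra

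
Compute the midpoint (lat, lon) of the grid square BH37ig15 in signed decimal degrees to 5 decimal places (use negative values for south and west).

-12.72708, -153.32083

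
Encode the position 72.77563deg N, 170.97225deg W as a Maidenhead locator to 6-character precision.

Shift to the Maidenhead origin (180°W, 90°S): lon 9.0277, lat 162.7756.
Field (20°×10°, letters A–R): lon ⌊9.0277/20⌋ = 0 → A; lat ⌊162.7756/10⌋ = 16 → Q.
Square (2°×1°, digits 0–9): lon ⌊9.0277/2⌋ = 4; lat ⌊2.7756/1⌋ = 2.
Subsquare (5′×2.5′, letters a–x): lon ⌊1.0277/0.0833333⌋ = 12 → m; lat ⌊0.7756/0.0416667⌋ = 18 → s.

AQ42ms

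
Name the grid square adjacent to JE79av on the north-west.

Longitude subsquare a = 0; −1 → -1, wraps to 23 = x, carry into square.
Longitude square 7; −1 → 6.
Latitude subsquare v = 21; +1 → 22 = w.

JE69xw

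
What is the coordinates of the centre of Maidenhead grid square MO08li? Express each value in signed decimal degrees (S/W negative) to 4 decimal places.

58.3542, 60.9583

Field M=12, O=14: +12·20° lon, +14·10° lat → SW at lon 60°, lat 50°.
Square 0, 8: +0·2° lon, +8·1° lat → SW at lon 60°, lat 58°.
Subsquare l=11, i=8: +11·0.0833333° lon, +8·0.0416667° lat → SW at lon 60.9167°, lat 58.3333°.
Cell spans 0.0833333° lon × 0.0416667° lat. Centre is SW corner plus half of each.
latitude 58.3542, longitude 60.9583.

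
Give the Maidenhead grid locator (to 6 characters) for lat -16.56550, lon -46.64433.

GH63qk

Shift to the Maidenhead origin (180°W, 90°S): lon 133.3557, lat 73.4345.
Field: 133.3557/20 → 6 → G, 73.4345/10 → 7 → H; chars GH.
Square: 13.3557/2 → 6, 3.4345/1 → 3; chars 63.
Subsquare: 1.3557/0.0833333 → 16 → q, 0.4345/0.0416667 → 10 → k; chars qk.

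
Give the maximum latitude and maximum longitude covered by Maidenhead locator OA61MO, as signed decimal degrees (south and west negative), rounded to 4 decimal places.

Field O=14, A=0: +14·20° lon, +0·10° lat → SW at lon 100°, lat -90°.
Square 6, 1: +6·2° lon, +1·1° lat → SW at lon 112°, lat -89°.
Subsquare m=12, o=14: +12·0.0833333° lon, +14·0.0416667° lat → SW at lon 113°, lat -88.4167°.
Cell spans 0.0833333° lon × 0.0416667° lat. NE corner is SW corner plus one full cell.
latitude -88.3750, longitude 113.0833.

-88.3750, 113.0833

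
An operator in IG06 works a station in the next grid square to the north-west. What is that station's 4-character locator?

Longitude square 0; −1 → -1, wraps to 9, carry into field.
Longitude field I = 8; −1 → 7 = H.
Latitude square 6; +1 → 7.

HG97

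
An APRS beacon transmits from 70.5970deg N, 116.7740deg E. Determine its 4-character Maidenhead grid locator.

OQ80

Offset from 180°W / 90°S: lon 296.77°, lat 160.60°.
Field (20°×10°, letters A–R): 296.77/20 → 14 → O, 160.60/10 → 16 → Q; chars OQ.
Square (2°×1°, digits 0–9): 16.77/2 → 8, 0.60/1 → 0; chars 80.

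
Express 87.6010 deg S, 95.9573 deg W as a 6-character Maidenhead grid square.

EA22aj

Offset from 180°W / 90°S: lon 84.0427°, lat 2.3990°.
Field: lon ⌊84.0427/20⌋ = 4 → E; lat ⌊2.3990/10⌋ = 0 → A.
Square: lon ⌊4.0427/2⌋ = 2; lat ⌊2.3990/1⌋ = 2.
Subsquare: lon ⌊0.0427/0.0833333⌋ = 0 → a; lat ⌊0.3990/0.0416667⌋ = 9 → j.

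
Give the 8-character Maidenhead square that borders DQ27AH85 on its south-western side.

Longitude extended square 8; −1 → 7.
Latitude extended square 5; −1 → 4.

DQ27ah74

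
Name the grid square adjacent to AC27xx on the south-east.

AC37aw

Longitude subsquare x = 23; +1 → 24, wraps to 0 = a, carry into square.
Longitude square 2; +1 → 3.
Latitude subsquare x = 23; −1 → 22 = w.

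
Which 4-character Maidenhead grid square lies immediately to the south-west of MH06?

LH95

Longitude square 0; −1 → -1, wraps to 9, carry into field.
Longitude field M = 12; −1 → 11 = L.
Latitude square 6; −1 → 5.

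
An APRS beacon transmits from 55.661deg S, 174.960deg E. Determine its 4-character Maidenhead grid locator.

RD74

Offset from 180°W / 90°S: lon 354.96°, lat 34.34°.
Field: 354.96/20 → 17 → R, 34.34/10 → 3 → D; chars RD.
Square: 14.96/2 → 7, 4.34/1 → 4; chars 74.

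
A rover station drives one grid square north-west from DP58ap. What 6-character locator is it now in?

DP48xq

Longitude subsquare a = 0; −1 → -1, wraps to 23 = x, carry into square.
Longitude square 5; −1 → 4.
Latitude subsquare p = 15; +1 → 16 = q.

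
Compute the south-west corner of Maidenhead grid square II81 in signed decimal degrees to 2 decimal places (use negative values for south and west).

Field I=8, I=8: +8·20° lon, +8·10° lat → SW at lon -20°, lat -10°.
Square 8, 1: +8·2° lon, +1·1° lat → SW at lon -4°, lat -9°.
latitude -9.00, longitude -4.00.

-9.00, -4.00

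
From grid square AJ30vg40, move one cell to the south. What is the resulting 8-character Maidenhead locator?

AJ30vf49

Latitude extended square 0; −1 → -1, wraps to 9, carry into subsquare.
Latitude subsquare g = 6; −1 → 5 = f.
The longitude characters are unchanged.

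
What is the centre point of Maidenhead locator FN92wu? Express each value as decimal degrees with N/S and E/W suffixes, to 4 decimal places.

42.8542° N, 60.1250° W

Field F=5, N=13: +5·20° lon, +13·10° lat → SW at lon -80°, lat 40°.
Square 9, 2: +9·2° lon, +2·1° lat → SW at lon -62°, lat 42°.
Subsquare w=22, u=20: +22·0.0833333° lon, +20·0.0416667° lat → SW at lon -60.1667°, lat 42.8333°.
Cell spans 0.0833333° lon × 0.0416667° lat. Centre is SW corner plus half of each.
latitude 42.8542° N, longitude 60.1250° W.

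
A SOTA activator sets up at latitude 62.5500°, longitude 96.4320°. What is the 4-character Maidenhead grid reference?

NP82

Offset from 180°W / 90°S: lon 276.43°, lat 152.55°.
Field (20°×10°, letters A–R): lon ⌊276.43/20⌋ = 13 → N; lat ⌊152.55/10⌋ = 15 → P.
Square (2°×1°, digits 0–9): lon ⌊16.43/2⌋ = 8; lat ⌊2.55/1⌋ = 2.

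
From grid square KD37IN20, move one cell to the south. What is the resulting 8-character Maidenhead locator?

KD37im29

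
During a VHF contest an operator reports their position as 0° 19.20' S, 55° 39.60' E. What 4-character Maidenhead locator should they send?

LI79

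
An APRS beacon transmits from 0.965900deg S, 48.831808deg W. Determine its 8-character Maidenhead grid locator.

GI59oa08

Shift to the Maidenhead origin (180°W, 90°S): lon 131.16819, lat 89.03410.
Field (20°×10°, letters A–R): lon ⌊131.16819/20⌋ = 6 → G; lat ⌊89.03410/10⌋ = 8 → I.
Square (2°×1°, digits 0–9): lon ⌊11.16819/2⌋ = 5; lat ⌊9.03410/1⌋ = 9.
Subsquare (5′×2.5′, letters a–x): lon ⌊1.16819/0.0833333⌋ = 14 → o; lat ⌊0.03410/0.0416667⌋ = 0 → a.
Extended square (30″×15″, digits 0–9): lon ⌊0.00153/0.00833333⌋ = 0; lat ⌊0.03410/0.00416667⌋ = 8.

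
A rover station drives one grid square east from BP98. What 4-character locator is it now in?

CP08

Longitude square 9; +1 → 10, wraps to 0, carry into field.
Longitude field B = 1; +1 → 2 = C.
The latitude characters are unchanged.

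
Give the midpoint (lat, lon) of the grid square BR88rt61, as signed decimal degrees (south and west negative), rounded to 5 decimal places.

88.79792, -142.52917

Field B=1, R=17: +1·20° lon, +17·10° lat → SW at lon -160°, lat 80°.
Square 8, 8: +8·2° lon, +8·1° lat → SW at lon -144°, lat 88°.
Subsquare r=17, t=19: +17·0.0833333° lon, +19·0.0416667° lat → SW at lon -142.583°, lat 88.7917°.
Extended square 6, 1: +6·0.00833333° lon, +1·0.00416667° lat → SW at lon -142.533°, lat 88.7958°.
Cell spans 0.00833333° lon × 0.00416667° lat. Centre is SW corner plus half of each.
latitude 88.79792, longitude -142.52917.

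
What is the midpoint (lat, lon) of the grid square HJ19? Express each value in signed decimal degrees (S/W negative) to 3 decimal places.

9.500, -37.000

Field H=7, J=9: +7·20° lon, +9·10° lat → SW at lon -40°, lat 0°.
Square 1, 9: +1·2° lon, +9·1° lat → SW at lon -38°, lat 9°.
Cell spans 2° lon × 1° lat. Centre is SW corner plus half of each.
latitude 9.500, longitude -37.000.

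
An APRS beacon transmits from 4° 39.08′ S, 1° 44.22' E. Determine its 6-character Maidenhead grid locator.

JI05ui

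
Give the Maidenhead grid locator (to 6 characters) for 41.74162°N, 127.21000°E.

Offset from 180°W / 90°S: lon 307.2100°, lat 131.7416°.
Field: lon ⌊307.2100/20⌋ = 15 → P; lat ⌊131.7416/10⌋ = 13 → N.
Square: lon ⌊7.2100/2⌋ = 3; lat ⌊1.7416/1⌋ = 1.
Subsquare: lon ⌊1.2100/0.0833333⌋ = 14 → o; lat ⌊0.7416/0.0416667⌋ = 17 → r.

PN31or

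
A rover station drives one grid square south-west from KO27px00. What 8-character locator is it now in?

Longitude extended square 0; −1 → -1, wraps to 9, carry into subsquare.
Longitude subsquare p = 15; −1 → 14 = o.
Latitude extended square 0; −1 → -1, wraps to 9, carry into subsquare.
Latitude subsquare x = 23; −1 → 22 = w.

KO27ow99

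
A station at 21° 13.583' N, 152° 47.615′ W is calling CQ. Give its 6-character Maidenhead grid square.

BL31of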